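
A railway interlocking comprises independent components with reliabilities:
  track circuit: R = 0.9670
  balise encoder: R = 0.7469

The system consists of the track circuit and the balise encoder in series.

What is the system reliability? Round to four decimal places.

Series (track circuit and balise encoder): 0.967000 × 0.746900 = 0.7223

0.7223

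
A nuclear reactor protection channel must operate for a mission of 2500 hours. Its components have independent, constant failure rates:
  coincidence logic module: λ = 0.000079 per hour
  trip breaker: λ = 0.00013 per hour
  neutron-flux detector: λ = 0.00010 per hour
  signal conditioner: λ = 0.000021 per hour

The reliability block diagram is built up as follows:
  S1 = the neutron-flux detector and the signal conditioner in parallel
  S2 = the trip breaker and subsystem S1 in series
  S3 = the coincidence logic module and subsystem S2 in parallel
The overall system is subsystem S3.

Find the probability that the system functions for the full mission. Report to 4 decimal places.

0.9488

R(coincidence logic module) = exp(−0.000079 × 2500) = 0.820780
R(trip breaker) = exp(−0.00013 × 2500) = 0.722527
R(neutron-flux detector) = exp(−0.00010 × 2500) = 0.778801
R(signal conditioner) = exp(−0.000021 × 2500) = 0.948854
Parallel (neutron-flux detector and signal conditioner): 1 − (1 − 0.778801)(1 − 0.948854) = 0.988687
Series (trip breaker and [0.988687]): 0.722527 × 0.988687 = 0.714353
Parallel (coincidence logic module and [0.714353]): 1 − (1 − 0.820780)(1 − 0.714353) = 0.9488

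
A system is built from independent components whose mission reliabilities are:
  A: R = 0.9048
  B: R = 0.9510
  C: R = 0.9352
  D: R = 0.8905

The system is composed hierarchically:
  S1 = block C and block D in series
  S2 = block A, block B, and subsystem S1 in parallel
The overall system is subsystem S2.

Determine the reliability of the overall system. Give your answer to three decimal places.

Series (C and D): 0.93520 × 0.89050 = 0.83280
Parallel (A, B, and [0.83280]): 1 − (1 − 0.90480)(1 − 0.95100)(1 − 0.83280) = 0.999

0.999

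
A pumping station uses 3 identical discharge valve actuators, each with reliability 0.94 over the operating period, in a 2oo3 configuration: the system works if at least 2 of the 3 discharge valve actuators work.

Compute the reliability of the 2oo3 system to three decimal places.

0.990

R = Σ_{i=2}^{3} C(3,i) p^i (1−p)^{3−i} with p = 0.94
C(3,2)·0.94^2·0.06^1 = 0.15905
C(3,3)·0.94^3·0.06^0 = 0.83058
Sum = 0.990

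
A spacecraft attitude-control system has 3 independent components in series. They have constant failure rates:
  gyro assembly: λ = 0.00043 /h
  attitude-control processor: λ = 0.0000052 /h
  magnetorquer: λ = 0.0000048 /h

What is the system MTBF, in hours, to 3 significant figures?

Series of exponential components: λ_sys = Σ λ_i
λ_sys = 0.00043 + 0.0000052 + 0.0000048 = 4.4000e-04 /h
MTBF = 1 / λ_sys = 2270 h

2270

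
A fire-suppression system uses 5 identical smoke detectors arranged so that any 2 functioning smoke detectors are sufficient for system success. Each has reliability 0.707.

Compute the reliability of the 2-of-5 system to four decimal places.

0.9718

R = Σ_{i=2}^{5} C(5,i) p^i (1−p)^{5−i} with p = 0.707
C(5,2)·0.707^2·0.293^3 = 0.125731
C(5,3)·0.707^3·0.293^2 = 0.303385
C(5,4)·0.707^4·0.293^1 = 0.366029
C(5,5)·0.707^5·0.293^0 = 0.176643
Sum = 0.9718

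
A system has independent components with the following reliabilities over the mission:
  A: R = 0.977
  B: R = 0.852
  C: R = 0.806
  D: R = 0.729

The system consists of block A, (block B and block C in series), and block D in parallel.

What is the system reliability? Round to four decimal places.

0.9980

Series (B and C): 0.852000 × 0.806000 = 0.686712
Parallel (A, [0.686712], and D): 1 − (1 − 0.977000)(1 − 0.686712)(1 − 0.729000) = 0.9980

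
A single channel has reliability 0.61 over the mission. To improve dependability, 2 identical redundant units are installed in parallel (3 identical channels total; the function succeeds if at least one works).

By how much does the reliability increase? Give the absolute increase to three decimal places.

R_before = 0.61
R_after = 1 − (1 − 0.61)^3 = 0.941
ΔR = 0.941 − 0.61 = 0.331

0.331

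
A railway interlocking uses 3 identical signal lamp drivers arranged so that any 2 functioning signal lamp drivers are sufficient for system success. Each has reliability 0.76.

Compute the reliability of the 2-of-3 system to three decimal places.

0.855

R = Σ_{i=2}^{3} C(3,i) p^i (1−p)^{3−i} with p = 0.76
C(3,2)·0.76^2·0.24^1 = 0.41587
C(3,3)·0.76^3·0.24^0 = 0.43898
Sum = 0.855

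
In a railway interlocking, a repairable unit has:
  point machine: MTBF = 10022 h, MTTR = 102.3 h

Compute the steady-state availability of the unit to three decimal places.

A(point machine) = MTBF/(MTBF+MTTR) = 10022/(10022+102.3) = 0.990

0.990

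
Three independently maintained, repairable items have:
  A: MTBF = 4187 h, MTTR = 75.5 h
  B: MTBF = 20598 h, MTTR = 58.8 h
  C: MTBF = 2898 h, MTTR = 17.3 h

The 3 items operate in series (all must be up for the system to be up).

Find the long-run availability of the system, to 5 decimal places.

0.97368

A(A) = MTBF/(MTBF+MTTR) = 4187/(4187+75.5) = 0.982287
A(B) = MTBF/(MTBF+MTTR) = 20598/(20598+58.8) = 0.997153
A(C) = MTBF/(MTBF+MTTR) = 2898/(2898+17.3) = 0.994066
Series availability: 0.982287 × 0.997153 × 0.994066 = 0.97368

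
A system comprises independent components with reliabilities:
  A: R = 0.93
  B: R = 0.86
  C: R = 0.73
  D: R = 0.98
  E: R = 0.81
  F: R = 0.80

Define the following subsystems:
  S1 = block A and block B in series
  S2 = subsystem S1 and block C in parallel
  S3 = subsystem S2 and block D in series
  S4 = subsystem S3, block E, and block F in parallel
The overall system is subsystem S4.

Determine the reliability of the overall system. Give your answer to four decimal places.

Series (A and B): 0.930000 × 0.860000 = 0.799800
Parallel ([0.799800] and C): 1 − (1 − 0.799800)(1 − 0.730000) = 0.945946
Series ([0.945946] and D): 0.945946 × 0.980000 = 0.927027
Parallel ([0.927027], E, and F): 1 − (1 − 0.927027)(1 − 0.810000)(1 − 0.800000) = 0.9972

0.9972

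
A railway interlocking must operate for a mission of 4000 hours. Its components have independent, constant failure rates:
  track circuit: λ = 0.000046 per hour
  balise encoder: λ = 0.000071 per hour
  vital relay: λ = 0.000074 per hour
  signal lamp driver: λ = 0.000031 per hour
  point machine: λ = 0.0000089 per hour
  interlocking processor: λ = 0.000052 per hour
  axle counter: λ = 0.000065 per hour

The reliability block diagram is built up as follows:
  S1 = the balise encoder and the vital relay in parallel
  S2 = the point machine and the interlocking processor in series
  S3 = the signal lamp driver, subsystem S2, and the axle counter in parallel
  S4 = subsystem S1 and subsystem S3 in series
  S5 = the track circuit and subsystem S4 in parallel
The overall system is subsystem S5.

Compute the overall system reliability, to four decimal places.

R(track circuit) = exp(−0.000046 × 4000) = 0.831936
R(balise encoder) = exp(−0.000071 × 4000) = 0.752767
R(vital relay) = exp(−0.000074 × 4000) = 0.743787
R(signal lamp driver) = exp(−0.000031 × 4000) = 0.883380
R(point machine) = exp(−0.0000089 × 4000) = 0.965026
R(interlocking processor) = exp(−0.000052 × 4000) = 0.812207
R(axle counter) = exp(−0.000065 × 4000) = 0.771052
Parallel (balise encoder and vital relay): 1 − (1 − 0.752767)(1 − 0.743787) = 0.936656
Series (point machine and interlocking processor): 0.965026 × 0.812207 = 0.783801
Parallel (signal lamp driver, [0.783801], and axle counter): 1 − (1 − 0.883380)(1 − 0.783801)(1 − 0.771052) = 0.994228
Series ([0.936656] and [0.994228]): 0.936656 × 0.994228 = 0.931250
Parallel (track circuit and [0.931250]): 1 − (1 − 0.831936)(1 − 0.931250) = 0.9884

0.9884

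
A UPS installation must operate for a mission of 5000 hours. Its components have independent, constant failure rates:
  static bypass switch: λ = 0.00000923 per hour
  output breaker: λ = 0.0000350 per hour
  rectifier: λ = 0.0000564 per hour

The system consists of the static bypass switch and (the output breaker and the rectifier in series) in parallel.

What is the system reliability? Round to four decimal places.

0.9835

R(static bypass switch) = exp(−0.00000923 × 5000) = 0.954899
R(output breaker) = exp(−0.0000350 × 5000) = 0.839457
R(rectifier) = exp(−0.0000564 × 5000) = 0.754274
Series (output breaker and rectifier): 0.839457 × 0.754274 = 0.633181
Parallel (static bypass switch and [0.633181]): 1 − (1 − 0.954899)(1 − 0.633181) = 0.9835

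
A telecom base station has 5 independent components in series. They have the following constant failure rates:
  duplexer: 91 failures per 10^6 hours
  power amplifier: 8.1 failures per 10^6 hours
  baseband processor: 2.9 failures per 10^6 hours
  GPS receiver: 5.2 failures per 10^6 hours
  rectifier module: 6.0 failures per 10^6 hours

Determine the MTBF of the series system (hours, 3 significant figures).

Series of exponential components: λ_sys = Σ λ_i
λ_sys = 0.000091 + 0.0000081 + 0.0000029 + 0.0000052 + 0.0000060 = 1.1320e-04 /h
MTBF = 1 / λ_sys = 8830 h

8830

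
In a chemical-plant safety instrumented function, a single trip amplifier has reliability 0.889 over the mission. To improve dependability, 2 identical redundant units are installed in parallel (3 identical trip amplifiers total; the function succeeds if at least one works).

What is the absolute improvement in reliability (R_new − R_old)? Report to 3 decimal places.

0.110

R_before = 0.889
R_after = 1 − (1 − 0.889)^3 = 0.999
ΔR = 0.999 − 0.889 = 0.110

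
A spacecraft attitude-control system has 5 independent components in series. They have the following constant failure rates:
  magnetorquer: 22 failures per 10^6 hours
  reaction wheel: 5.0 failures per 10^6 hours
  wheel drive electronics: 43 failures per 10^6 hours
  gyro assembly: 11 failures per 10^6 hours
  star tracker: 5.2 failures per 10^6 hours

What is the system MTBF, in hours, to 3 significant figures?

Series of exponential components: λ_sys = Σ λ_i
λ_sys = 0.000022 + 0.0000050 + 0.000043 + 0.000011 + 0.0000052 = 8.6200e-05 /h
MTBF = 1 / λ_sys = 11600 h

11600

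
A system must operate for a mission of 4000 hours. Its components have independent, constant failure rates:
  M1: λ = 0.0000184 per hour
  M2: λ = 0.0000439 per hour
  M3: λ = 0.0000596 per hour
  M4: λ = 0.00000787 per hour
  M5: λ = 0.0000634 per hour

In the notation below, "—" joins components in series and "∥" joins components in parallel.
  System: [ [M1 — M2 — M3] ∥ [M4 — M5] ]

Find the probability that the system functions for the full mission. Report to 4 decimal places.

0.9043

R(M1) = exp(−0.0000184 × 4000) = 0.929043
R(M2) = exp(−0.0000439 × 4000) = 0.838953
R(M3) = exp(−0.0000596 × 4000) = 0.787887
R(M4) = exp(−0.00000787 × 4000) = 0.969010
R(M5) = exp(−0.0000634 × 4000) = 0.776002
Series (M1, M2, and M3): 0.929043 × 0.838953 × 0.787887 = 0.614098
Series (M4 and M5): 0.969010 × 0.776002 = 0.751954
Parallel ([0.614098] and [0.751954]): 1 − (1 − 0.614098)(1 − 0.751954) = 0.9043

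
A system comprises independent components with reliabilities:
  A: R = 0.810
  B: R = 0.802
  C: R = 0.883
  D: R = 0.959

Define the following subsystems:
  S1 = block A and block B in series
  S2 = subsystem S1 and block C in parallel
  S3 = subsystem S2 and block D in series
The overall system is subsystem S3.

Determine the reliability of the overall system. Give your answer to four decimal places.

Series (A and B): 0.810000 × 0.802000 = 0.649620
Parallel ([0.649620] and C): 1 − (1 − 0.649620)(1 − 0.883000) = 0.959006
Series ([0.959006] and D): 0.959006 × 0.959000 = 0.9197

0.9197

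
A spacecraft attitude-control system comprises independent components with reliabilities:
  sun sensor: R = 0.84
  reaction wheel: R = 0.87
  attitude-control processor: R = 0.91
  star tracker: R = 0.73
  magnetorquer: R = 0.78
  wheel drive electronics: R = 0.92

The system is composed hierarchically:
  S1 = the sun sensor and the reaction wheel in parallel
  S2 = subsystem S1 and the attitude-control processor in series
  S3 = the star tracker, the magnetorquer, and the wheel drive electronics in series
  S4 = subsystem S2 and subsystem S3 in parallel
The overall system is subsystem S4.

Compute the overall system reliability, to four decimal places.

Parallel (sun sensor and reaction wheel): 1 − (1 − 0.840000)(1 − 0.870000) = 0.979200
Series ([0.979200] and attitude-control processor): 0.979200 × 0.910000 = 0.891072
Series (star tracker, magnetorquer, and wheel drive electronics): 0.730000 × 0.780000 × 0.920000 = 0.523848
Parallel ([0.891072] and [0.523848]): 1 − (1 − 0.891072)(1 − 0.523848) = 0.9481

0.9481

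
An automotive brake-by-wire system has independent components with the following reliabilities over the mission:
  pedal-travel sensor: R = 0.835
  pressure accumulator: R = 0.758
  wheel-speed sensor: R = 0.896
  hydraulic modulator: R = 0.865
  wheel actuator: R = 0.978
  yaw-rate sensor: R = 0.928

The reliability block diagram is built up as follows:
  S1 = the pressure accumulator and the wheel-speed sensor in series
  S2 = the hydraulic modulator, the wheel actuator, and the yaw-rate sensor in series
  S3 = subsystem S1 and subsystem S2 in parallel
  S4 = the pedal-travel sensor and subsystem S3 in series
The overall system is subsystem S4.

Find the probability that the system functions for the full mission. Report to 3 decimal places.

Series (pressure accumulator and wheel-speed sensor): 0.75800 × 0.89600 = 0.67917
Series (hydraulic modulator, wheel actuator, and yaw-rate sensor): 0.86500 × 0.97800 × 0.92800 = 0.78506
Parallel ([0.67917] and [0.78506]): 1 − (1 − 0.67917)(1 − 0.78506) = 0.93104
Series (pedal-travel sensor and [0.93104]): 0.83500 × 0.93104 = 0.777

0.777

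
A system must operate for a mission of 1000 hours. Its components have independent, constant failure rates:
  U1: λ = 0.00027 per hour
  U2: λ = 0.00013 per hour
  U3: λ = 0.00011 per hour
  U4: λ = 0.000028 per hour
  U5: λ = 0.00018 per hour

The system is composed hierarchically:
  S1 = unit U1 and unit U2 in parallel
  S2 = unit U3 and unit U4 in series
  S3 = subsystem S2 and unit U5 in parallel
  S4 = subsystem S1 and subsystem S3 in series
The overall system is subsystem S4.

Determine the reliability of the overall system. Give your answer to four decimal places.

0.9505

R(U1) = exp(−0.00027 × 1000) = 0.763379
R(U2) = exp(−0.00013 × 1000) = 0.878095
R(U3) = exp(−0.00011 × 1000) = 0.895834
R(U4) = exp(−0.000028 × 1000) = 0.972388
R(U5) = exp(−0.00018 × 1000) = 0.835270
Parallel (U1 and U2): 1 − (1 − 0.763379)(1 − 0.878095) = 0.971155
Series (U3 and U4): 0.895834 × 0.972388 = 0.871098
Parallel ([0.871098] and U5): 1 − (1 − 0.871098)(1 − 0.835270) = 0.978766
Series ([0.971155] and [0.978766]): 0.971155 × 0.978766 = 0.9505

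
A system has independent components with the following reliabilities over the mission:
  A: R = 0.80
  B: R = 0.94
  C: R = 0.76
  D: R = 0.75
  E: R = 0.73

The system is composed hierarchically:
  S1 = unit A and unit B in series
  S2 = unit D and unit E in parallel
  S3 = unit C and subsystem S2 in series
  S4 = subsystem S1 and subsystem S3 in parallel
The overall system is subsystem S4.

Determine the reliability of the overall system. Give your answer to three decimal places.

0.928

Series (A and B): 0.80000 × 0.94000 = 0.75200
Parallel (D and E): 1 − (1 − 0.75000)(1 − 0.73000) = 0.93250
Series (C and [0.93250]): 0.76000 × 0.93250 = 0.70870
Parallel ([0.75200] and [0.70870]): 1 − (1 − 0.75200)(1 − 0.70870) = 0.928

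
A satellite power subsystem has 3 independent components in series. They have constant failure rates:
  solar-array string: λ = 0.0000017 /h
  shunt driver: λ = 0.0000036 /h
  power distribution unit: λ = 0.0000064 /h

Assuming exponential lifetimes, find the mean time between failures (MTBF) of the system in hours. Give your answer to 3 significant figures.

Series of exponential components: λ_sys = Σ λ_i
λ_sys = 0.0000017 + 0.0000036 + 0.0000064 = 1.1700e-05 /h
MTBF = 1 / λ_sys = 85500 h

85500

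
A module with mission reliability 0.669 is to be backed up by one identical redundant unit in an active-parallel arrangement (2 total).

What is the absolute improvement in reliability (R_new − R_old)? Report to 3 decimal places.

R_before = 0.669
R_after = 1 − (1 − 0.669)^2 = 0.890
ΔR = 0.890 − 0.669 = 0.221

0.221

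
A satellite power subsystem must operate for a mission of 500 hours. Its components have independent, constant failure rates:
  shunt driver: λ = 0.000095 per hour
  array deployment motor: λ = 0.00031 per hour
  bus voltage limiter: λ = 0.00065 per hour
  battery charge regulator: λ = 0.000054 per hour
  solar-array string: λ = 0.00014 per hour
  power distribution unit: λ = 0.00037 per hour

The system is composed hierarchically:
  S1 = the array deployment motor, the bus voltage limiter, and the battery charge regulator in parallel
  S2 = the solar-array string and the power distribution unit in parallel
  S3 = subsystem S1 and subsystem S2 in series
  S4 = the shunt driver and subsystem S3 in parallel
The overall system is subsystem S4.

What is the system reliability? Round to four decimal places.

R(shunt driver) = exp(−0.000095 × 500) = 0.953610
R(array deployment motor) = exp(−0.00031 × 500) = 0.856415
R(bus voltage limiter) = exp(−0.00065 × 500) = 0.722527
R(battery charge regulator) = exp(−0.000054 × 500) = 0.973361
R(solar-array string) = exp(−0.00014 × 500) = 0.932394
R(power distribution unit) = exp(−0.00037 × 500) = 0.831104
Parallel (array deployment motor, bus voltage limiter, and battery charge regulator): 1 − (1 − 0.856415)(1 − 0.722527)(1 − 0.973361) = 0.998939
Parallel (solar-array string and power distribution unit): 1 − (1 − 0.932394)(1 − 0.831104) = 0.988582
Series ([0.998939] and [0.988582]): 0.998939 × 0.988582 = 0.987533
Parallel (shunt driver and [0.987533]): 1 − (1 − 0.953610)(1 − 0.987533) = 0.9994

0.9994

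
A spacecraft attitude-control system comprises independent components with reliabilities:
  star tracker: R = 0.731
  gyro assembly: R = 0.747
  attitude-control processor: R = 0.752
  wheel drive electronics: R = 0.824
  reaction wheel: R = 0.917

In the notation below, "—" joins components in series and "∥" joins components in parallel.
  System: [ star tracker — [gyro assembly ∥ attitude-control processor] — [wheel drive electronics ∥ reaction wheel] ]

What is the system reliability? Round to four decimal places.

Parallel (gyro assembly and attitude-control processor): 1 − (1 − 0.747000)(1 − 0.752000) = 0.937256
Parallel (wheel drive electronics and reaction wheel): 1 − (1 − 0.824000)(1 − 0.917000) = 0.985392
Series (star tracker, [0.937256], and [0.985392]): 0.731000 × 0.937256 × 0.985392 = 0.6751

0.6751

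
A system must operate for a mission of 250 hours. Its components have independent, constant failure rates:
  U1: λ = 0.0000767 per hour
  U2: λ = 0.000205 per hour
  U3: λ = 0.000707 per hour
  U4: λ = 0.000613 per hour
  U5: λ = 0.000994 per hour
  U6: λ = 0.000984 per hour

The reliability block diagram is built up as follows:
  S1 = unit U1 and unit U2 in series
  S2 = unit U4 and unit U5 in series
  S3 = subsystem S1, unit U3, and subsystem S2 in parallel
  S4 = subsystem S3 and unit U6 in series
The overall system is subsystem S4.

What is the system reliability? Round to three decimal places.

0.779

R(U1) = exp(−0.0000767 × 250) = 0.98101
R(U2) = exp(−0.000205 × 250) = 0.95004
R(U3) = exp(−0.000707 × 250) = 0.83799
R(U4) = exp(−0.000613 × 250) = 0.85792
R(U5) = exp(−0.000994 × 250) = 0.77997
R(U6) = exp(−0.000984 × 250) = 0.78192
Series (U1 and U2): 0.98101 × 0.95004 = 0.93200
Series (U4 and U5): 0.85792 × 0.77997 = 0.66915
Parallel ([0.93200], U3, and [0.66915]): 1 − (1 − 0.93200)(1 − 0.83799)(1 − 0.66915) = 0.99636
Series ([0.99636] and U6): 0.99636 × 0.78192 = 0.779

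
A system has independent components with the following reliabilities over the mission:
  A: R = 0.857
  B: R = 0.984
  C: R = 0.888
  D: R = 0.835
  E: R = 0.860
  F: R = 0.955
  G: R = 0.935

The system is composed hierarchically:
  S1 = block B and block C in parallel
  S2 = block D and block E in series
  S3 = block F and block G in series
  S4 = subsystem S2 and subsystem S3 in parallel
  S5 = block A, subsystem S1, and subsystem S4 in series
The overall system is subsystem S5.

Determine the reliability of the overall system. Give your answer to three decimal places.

0.830

Parallel (B and C): 1 − (1 − 0.98400)(1 − 0.88800) = 0.99821
Series (D and E): 0.83500 × 0.86000 = 0.71810
Series (F and G): 0.95500 × 0.93500 = 0.89293
Parallel ([0.71810] and [0.89293]): 1 − (1 − 0.71810)(1 − 0.89293) = 0.96982
Series (A, [0.99821], and [0.96982]): 0.85700 × 0.99821 × 0.96982 = 0.830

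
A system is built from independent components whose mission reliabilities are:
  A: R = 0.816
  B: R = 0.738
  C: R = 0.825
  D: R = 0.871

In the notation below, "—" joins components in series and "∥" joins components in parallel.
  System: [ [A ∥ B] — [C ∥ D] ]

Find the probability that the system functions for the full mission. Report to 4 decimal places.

Parallel (A and B): 1 − (1 − 0.816000)(1 − 0.738000) = 0.951792
Parallel (C and D): 1 − (1 − 0.825000)(1 − 0.871000) = 0.977425
Series ([0.951792] and [0.977425]): 0.951792 × 0.977425 = 0.9303

0.9303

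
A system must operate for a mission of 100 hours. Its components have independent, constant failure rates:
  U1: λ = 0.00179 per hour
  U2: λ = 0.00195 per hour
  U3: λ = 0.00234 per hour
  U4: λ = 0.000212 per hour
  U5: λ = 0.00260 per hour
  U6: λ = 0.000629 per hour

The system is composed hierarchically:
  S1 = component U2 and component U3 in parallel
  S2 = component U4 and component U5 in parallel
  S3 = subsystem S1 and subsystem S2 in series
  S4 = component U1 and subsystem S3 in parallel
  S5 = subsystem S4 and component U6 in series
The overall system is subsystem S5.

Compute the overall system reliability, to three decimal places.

0.933

R(U1) = exp(−0.00179 × 100) = 0.83611
R(U2) = exp(−0.00195 × 100) = 0.82283
R(U3) = exp(−0.00234 × 100) = 0.79136
R(U4) = exp(−0.000212 × 100) = 0.97902
R(U5) = exp(−0.00260 × 100) = 0.77105
R(U6) = exp(−0.000629 × 100) = 0.93904
Parallel (U2 and U3): 1 − (1 − 0.82283)(1 − 0.79136) = 0.96304
Parallel (U4 and U5): 1 − (1 − 0.97902)(1 − 0.77105) = 0.99520
Series ([0.96304] and [0.99520]): 0.96304 × 0.99520 = 0.95842
Parallel (U1 and [0.95842]): 1 − (1 − 0.83611)(1 − 0.95842) = 0.99319
Series ([0.99319] and U6): 0.99319 × 0.93904 = 0.933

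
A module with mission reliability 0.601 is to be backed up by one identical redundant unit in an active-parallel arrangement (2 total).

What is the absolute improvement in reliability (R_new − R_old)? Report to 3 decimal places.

R_before = 0.601
R_after = 1 − (1 − 0.601)^2 = 0.841
ΔR = 0.841 − 0.601 = 0.240

0.240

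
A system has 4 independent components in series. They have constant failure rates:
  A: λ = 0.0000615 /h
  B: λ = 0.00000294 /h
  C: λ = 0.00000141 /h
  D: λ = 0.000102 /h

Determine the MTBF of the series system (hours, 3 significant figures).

5960

Series of exponential components: λ_sys = Σ λ_i
λ_sys = 0.0000615 + 0.00000294 + 0.00000141 + 0.000102 = 1.6785e-04 /h
MTBF = 1 / λ_sys = 5960 h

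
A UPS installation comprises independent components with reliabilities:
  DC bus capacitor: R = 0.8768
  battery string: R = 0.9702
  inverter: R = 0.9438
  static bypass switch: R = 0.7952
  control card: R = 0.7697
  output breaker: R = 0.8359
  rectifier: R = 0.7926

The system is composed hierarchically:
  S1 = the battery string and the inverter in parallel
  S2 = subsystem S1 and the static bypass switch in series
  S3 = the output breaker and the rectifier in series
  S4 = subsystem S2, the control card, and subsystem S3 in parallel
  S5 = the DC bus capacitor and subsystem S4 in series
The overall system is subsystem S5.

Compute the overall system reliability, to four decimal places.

0.8628

Parallel (battery string and inverter): 1 − (1 − 0.970200)(1 − 0.943800) = 0.998325
Series ([0.998325] and static bypass switch): 0.998325 × 0.795200 = 0.793868
Series (output breaker and rectifier): 0.835900 × 0.792600 = 0.662534
Parallel ([0.793868], control card, and [0.662534]): 1 − (1 − 0.793868)(1 − 0.769700)(1 − 0.662534) = 0.983980
Series (DC bus capacitor and [0.983980]): 0.876800 × 0.983980 = 0.8628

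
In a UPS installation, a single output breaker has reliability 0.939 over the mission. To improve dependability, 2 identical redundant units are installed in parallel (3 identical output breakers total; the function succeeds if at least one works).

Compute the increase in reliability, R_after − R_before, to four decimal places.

0.0608

R_before = 0.939
R_after = 1 − (1 − 0.939)^3 = 0.9998
ΔR = 0.9998 − 0.939 = 0.0608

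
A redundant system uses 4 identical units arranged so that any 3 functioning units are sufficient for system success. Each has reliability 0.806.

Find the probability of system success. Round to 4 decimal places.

0.8283

R = Σ_{i=3}^{4} C(4,i) p^i (1−p)^{4−i} with p = 0.806
C(4,3)·0.806^3·0.194^1 = 0.406319
C(4,4)·0.806^4·0.194^0 = 0.422027
Sum = 0.8283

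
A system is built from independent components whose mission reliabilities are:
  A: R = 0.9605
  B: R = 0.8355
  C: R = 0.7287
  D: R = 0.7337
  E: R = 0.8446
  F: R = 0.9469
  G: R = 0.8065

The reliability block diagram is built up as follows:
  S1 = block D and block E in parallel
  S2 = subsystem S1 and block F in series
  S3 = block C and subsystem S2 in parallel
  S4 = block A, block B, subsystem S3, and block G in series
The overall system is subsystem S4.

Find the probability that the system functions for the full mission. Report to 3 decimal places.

0.631

Parallel (D and E): 1 − (1 − 0.73370)(1 − 0.84460) = 0.95862
Series ([0.95862] and F): 0.95862 × 0.94690 = 0.90772
Parallel (C and [0.90772]): 1 − (1 − 0.72870)(1 − 0.90772) = 0.97496
Series (A, B, [0.97496], and G): 0.96050 × 0.83550 × 0.97496 × 0.80650 = 0.631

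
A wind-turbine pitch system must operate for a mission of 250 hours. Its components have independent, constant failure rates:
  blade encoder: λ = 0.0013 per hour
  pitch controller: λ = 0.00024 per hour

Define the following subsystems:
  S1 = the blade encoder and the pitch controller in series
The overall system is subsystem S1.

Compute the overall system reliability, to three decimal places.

0.680

R(blade encoder) = exp(−0.0013 × 250) = 0.72253
R(pitch controller) = exp(−0.00024 × 250) = 0.94176
Series (blade encoder and pitch controller): 0.72253 × 0.94176 = 0.680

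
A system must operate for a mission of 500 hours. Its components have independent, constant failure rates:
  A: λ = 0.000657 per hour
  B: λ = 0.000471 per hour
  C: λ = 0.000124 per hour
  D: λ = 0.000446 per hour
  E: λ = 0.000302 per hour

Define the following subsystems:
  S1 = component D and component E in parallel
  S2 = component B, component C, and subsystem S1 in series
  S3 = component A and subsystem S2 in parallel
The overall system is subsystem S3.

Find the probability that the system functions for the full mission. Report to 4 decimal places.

0.9221

R(A) = exp(−0.000657 × 500) = 0.720003
R(B) = exp(−0.000471 × 500) = 0.790176
R(C) = exp(−0.000124 × 500) = 0.939883
R(D) = exp(−0.000446 × 500) = 0.800115
R(E) = exp(−0.000302 × 500) = 0.859848
Parallel (D and E): 1 − (1 − 0.800115)(1 − 0.859848) = 0.971986
Series (B, C, and [0.971986]): 0.790176 × 0.939883 × 0.971986 = 0.721868
Parallel (A and [0.721868]): 1 − (1 − 0.720003)(1 − 0.721868) = 0.9221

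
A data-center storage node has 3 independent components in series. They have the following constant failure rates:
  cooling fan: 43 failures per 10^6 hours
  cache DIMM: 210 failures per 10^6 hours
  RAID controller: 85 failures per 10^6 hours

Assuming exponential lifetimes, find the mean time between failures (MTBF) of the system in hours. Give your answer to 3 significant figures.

Series of exponential components: λ_sys = Σ λ_i
λ_sys = 0.000043 + 0.00021 + 0.000085 = 3.3800e-04 /h
MTBF = 1 / λ_sys = 2960 h

2960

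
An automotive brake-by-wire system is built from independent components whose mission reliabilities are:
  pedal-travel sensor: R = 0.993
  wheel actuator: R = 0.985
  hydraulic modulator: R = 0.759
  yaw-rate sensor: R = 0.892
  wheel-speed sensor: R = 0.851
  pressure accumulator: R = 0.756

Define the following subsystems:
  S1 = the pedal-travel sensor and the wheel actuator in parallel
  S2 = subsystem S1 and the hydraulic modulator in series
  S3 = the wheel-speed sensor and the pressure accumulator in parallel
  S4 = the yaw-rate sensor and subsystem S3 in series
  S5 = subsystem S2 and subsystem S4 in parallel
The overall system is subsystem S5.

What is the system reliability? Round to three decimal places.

Parallel (pedal-travel sensor and wheel actuator): 1 − (1 − 0.99300)(1 − 0.98500) = 0.99990
Series ([0.99990] and hydraulic modulator): 0.99990 × 0.75900 = 0.75892
Parallel (wheel-speed sensor and pressure accumulator): 1 − (1 − 0.85100)(1 − 0.75600) = 0.96364
Series (yaw-rate sensor and [0.96364]): 0.89200 × 0.96364 = 0.85957
Parallel ([0.75892] and [0.85957]): 1 − (1 − 0.75892)(1 − 0.85957) = 0.966

0.966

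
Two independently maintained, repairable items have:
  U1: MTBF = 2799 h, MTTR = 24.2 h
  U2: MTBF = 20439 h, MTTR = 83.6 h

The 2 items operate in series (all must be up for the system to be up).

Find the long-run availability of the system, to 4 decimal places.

A(U1) = MTBF/(MTBF+MTTR) = 2799/(2799+24.2) = 0.991428
A(U2) = MTBF/(MTBF+MTTR) = 20439/(20439+83.6) = 0.995926
Series availability: 0.991428 × 0.995926 = 0.9874

0.9874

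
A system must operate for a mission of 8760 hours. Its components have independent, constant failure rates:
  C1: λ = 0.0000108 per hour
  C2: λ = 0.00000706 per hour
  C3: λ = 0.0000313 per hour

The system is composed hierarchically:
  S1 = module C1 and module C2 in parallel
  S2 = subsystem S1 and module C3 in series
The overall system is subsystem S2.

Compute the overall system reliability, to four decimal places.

0.7561

R(C1) = exp(−0.0000108 × 8760) = 0.909729
R(C2) = exp(−0.00000706 × 8760) = 0.940028
R(C3) = exp(−0.0000313 × 8760) = 0.760189
Parallel (C1 and C2): 1 − (1 − 0.909729)(1 − 0.940028) = 0.994586
Series ([0.994586] and C3): 0.994586 × 0.760189 = 0.7561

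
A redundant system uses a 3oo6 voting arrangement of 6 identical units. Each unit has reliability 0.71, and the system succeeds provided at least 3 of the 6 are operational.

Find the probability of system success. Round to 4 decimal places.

R = Σ_{i=3}^{6} C(6,i) p^i (1−p)^{6−i} with p = 0.71
C(6,3)·0.71^3·0.29^3 = 0.174582
C(6,4)·0.71^4·0.29^2 = 0.320568
C(6,5)·0.71^5·0.29^1 = 0.313936
C(6,6)·0.71^6·0.29^0 = 0.128100
Sum = 0.9372

0.9372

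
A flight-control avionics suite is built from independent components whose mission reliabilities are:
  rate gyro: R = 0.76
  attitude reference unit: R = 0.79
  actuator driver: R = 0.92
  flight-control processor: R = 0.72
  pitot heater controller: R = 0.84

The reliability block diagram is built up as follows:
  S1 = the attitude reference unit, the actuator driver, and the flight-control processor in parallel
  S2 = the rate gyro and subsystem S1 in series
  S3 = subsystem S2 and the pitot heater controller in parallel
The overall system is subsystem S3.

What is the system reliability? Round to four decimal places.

Parallel (attitude reference unit, actuator driver, and flight-control processor): 1 − (1 − 0.790000)(1 − 0.920000)(1 − 0.720000) = 0.995296
Series (rate gyro and [0.995296]): 0.760000 × 0.995296 = 0.756425
Parallel ([0.756425] and pitot heater controller): 1 − (1 − 0.756425)(1 − 0.840000) = 0.9610

0.9610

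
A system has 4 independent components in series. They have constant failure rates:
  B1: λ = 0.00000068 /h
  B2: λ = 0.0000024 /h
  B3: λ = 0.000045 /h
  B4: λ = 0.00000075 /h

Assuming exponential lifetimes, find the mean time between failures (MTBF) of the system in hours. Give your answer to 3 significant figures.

Series of exponential components: λ_sys = Σ λ_i
λ_sys = 0.00000068 + 0.0000024 + 0.000045 + 0.00000075 = 4.8830e-05 /h
MTBF = 1 / λ_sys = 20500 h

20500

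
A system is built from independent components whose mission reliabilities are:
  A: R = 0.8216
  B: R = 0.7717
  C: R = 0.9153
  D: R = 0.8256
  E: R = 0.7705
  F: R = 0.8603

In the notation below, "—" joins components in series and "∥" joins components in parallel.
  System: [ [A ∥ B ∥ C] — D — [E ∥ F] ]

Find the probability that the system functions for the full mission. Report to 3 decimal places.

0.796

Parallel (A, B, and C): 1 − (1 − 0.82160)(1 − 0.77170)(1 − 0.91530) = 0.99655
Parallel (E and F): 1 − (1 − 0.77050)(1 − 0.86030) = 0.96794
Series ([0.99655], D, and [0.96794]): 0.99655 × 0.82560 × 0.96794 = 0.796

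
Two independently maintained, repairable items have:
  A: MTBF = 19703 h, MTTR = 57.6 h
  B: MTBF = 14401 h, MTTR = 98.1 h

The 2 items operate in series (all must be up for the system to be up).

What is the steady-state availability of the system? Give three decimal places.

0.990

A(A) = MTBF/(MTBF+MTTR) = 19703/(19703+57.6) = 0.997085
A(B) = MTBF/(MTBF+MTTR) = 14401/(14401+98.1) = 0.993234
Series availability: 0.997085 × 0.993234 = 0.990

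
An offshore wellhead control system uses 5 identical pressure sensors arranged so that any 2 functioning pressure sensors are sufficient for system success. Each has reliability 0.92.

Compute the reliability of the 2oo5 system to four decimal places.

R = Σ_{i=2}^{5} C(5,i) p^i (1−p)^{5−i} with p = 0.92
C(5,2)·0.92^2·0.08^3 = 0.004334
C(5,3)·0.92^3·0.08^2 = 0.049836
C(5,4)·0.92^4·0.08^1 = 0.286557
C(5,5)·0.92^5·0.08^0 = 0.659082
Sum = 0.9998

0.9998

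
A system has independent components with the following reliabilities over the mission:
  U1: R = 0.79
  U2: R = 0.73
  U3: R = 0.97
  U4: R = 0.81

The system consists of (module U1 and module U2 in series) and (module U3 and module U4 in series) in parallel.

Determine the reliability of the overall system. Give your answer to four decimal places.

0.9093

Series (U1 and U2): 0.790000 × 0.730000 = 0.576700
Series (U3 and U4): 0.970000 × 0.810000 = 0.785700
Parallel ([0.576700] and [0.785700]): 1 − (1 − 0.576700)(1 − 0.785700) = 0.9093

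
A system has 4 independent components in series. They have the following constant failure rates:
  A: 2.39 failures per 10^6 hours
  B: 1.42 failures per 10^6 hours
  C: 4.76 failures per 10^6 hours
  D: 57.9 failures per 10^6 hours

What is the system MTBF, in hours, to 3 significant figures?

15000

Series of exponential components: λ_sys = Σ λ_i
λ_sys = 0.00000239 + 0.00000142 + 0.00000476 + 0.0000579 = 6.6470e-05 /h
MTBF = 1 / λ_sys = 15000 h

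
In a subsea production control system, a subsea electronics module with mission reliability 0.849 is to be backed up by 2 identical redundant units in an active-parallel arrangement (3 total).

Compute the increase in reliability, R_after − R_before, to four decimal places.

0.1476

R_before = 0.849
R_after = 1 − (1 − 0.849)^3 = 0.9966
ΔR = 0.9966 − 0.849 = 0.1476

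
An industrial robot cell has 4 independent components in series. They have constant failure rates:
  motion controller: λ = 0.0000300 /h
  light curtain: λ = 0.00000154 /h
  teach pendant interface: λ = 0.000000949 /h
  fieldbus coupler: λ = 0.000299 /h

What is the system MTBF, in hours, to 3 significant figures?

Series of exponential components: λ_sys = Σ λ_i
λ_sys = 0.0000300 + 0.00000154 + 0.000000949 + 0.000299 = 3.3149e-04 /h
MTBF = 1 / λ_sys = 3020 h

3020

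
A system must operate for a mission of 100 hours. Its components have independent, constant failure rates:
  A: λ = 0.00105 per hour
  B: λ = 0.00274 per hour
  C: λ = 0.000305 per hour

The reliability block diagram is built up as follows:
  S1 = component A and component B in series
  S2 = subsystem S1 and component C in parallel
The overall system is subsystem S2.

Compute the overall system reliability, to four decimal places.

0.9905

R(A) = exp(−0.00105 × 100) = 0.900325
R(B) = exp(−0.00274 × 100) = 0.760332
R(C) = exp(−0.000305 × 100) = 0.969960
Series (A and B): 0.900325 × 0.760332 = 0.684546
Parallel ([0.684546] and C): 1 − (1 − 0.684546)(1 − 0.969960) = 0.9905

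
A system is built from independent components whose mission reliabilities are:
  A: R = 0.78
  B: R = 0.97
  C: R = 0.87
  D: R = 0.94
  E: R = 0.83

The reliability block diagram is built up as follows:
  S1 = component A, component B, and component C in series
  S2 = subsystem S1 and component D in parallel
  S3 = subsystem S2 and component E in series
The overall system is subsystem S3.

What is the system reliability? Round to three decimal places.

Series (A, B, and C): 0.78000 × 0.97000 × 0.87000 = 0.65824
Parallel ([0.65824] and D): 1 − (1 − 0.65824)(1 − 0.94000) = 0.97949
Series ([0.97949] and E): 0.97949 × 0.83000 = 0.813

0.813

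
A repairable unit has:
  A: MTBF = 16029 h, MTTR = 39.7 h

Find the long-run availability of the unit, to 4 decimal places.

0.9975

A(A) = MTBF/(MTBF+MTTR) = 16029/(16029+39.7) = 0.9975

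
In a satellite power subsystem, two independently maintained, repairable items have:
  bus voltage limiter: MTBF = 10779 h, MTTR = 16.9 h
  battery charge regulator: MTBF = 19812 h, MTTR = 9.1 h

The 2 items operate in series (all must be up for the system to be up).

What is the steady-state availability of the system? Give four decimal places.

0.9980

A(bus voltage limiter) = MTBF/(MTBF+MTTR) = 10779/(10779+16.9) = 0.998435
A(battery charge regulator) = MTBF/(MTBF+MTTR) = 19812/(19812+9.1) = 0.999541
Series availability: 0.998435 × 0.999541 = 0.9980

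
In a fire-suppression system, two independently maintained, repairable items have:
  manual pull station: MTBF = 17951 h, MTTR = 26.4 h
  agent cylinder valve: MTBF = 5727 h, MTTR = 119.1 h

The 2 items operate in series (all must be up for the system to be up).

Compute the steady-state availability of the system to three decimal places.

A(manual pull station) = MTBF/(MTBF+MTTR) = 17951/(17951+26.4) = 0.998531
A(agent cylinder valve) = MTBF/(MTBF+MTTR) = 5727/(5727+119.1) = 0.979627
Series availability: 0.998531 × 0.979627 = 0.978

0.978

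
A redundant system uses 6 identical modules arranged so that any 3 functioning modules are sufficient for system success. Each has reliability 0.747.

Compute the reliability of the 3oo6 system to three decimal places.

0.961

R = Σ_{i=3}^{6} C(6,i) p^i (1−p)^{6−i} with p = 0.747
C(6,3)·0.747^3·0.253^3 = 0.13501
C(6,4)·0.747^4·0.253^2 = 0.29896
C(6,5)·0.747^5·0.253^1 = 0.35308
C(6,6)·0.747^6·0.253^0 = 0.17375
Sum = 0.961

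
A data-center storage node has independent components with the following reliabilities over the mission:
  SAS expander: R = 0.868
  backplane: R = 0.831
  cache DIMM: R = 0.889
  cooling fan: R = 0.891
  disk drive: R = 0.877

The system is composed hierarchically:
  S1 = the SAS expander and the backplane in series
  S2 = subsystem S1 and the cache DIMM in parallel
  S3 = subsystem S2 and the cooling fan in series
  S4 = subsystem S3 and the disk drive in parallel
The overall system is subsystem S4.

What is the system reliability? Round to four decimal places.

Series (SAS expander and backplane): 0.868000 × 0.831000 = 0.721308
Parallel ([0.721308] and cache DIMM): 1 − (1 − 0.721308)(1 − 0.889000) = 0.969065
Series ([0.969065] and cooling fan): 0.969065 × 0.891000 = 0.863437
Parallel ([0.863437] and disk drive): 1 − (1 − 0.863437)(1 − 0.877000) = 0.9832

0.9832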